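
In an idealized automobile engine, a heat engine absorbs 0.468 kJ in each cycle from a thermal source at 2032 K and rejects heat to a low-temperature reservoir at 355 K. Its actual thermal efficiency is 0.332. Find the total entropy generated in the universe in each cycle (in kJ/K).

ΔS_univ ≈ 6.50e-04 kJ/K

W = η·Q_H = 0.332 × 0.468 = 0.1554 kJ, so Q_C = Q_H − W = 0.3126 kJ.
Entropy balance on the reservoirs: −Q_H/T_H = -2.303e-04 kJ/K, +Q_C/T_C = 8.806e-04 kJ/K.
ΔS_univ = −Q_H/T_H + Q_C/T_C = 6.50e-04 kJ/K (> 0, since η = 0.332 < η_Carnot = 0.825).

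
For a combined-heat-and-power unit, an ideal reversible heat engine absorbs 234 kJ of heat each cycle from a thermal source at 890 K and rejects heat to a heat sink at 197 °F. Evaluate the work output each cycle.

W ≈ 138.1 kJ

T_C = 197 °F → (197 − 32) × 5/9 = 91.67 °C = 364.82 K.
η_rev = 1 − T_C/T_H = 1 − 364.82/890.00 = 0.5901.
W = η·Q_H = 0.5901 × 234 = 138.1 kJ.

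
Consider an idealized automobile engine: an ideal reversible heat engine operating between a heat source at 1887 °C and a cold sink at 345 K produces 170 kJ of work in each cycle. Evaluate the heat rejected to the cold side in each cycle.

T_H = 1887 °C → 1887 + 273.15 = 2160.15 K.
Since the cycle is reversible, η = 1 − T_C/T_H = 1 − 345.00/2160.15 = 0.8403.
Since Q_C/Q_H = T_C/T_H and Q_H = W/η, Q_C = W·T_C/(T_H − T_C) = 170 × 345.00/1815.15 = 32.31 kJ.

Q_C ≈ 32.31 kJ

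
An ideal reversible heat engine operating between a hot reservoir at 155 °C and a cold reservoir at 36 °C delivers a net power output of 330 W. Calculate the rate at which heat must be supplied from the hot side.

Q̇_H ≈ 1190 W

T_H = 155 °C → 155 + 273.15 = 428.15 K.
T_C = 36 °C → 36 + 273.15 = 309.15 K.
Carnot efficiency: η = 1 − T_C/T_H = 1 − 309.15/428.15 = 0.2779.
Q_H = W/η = 330/0.2779 = 1190 W.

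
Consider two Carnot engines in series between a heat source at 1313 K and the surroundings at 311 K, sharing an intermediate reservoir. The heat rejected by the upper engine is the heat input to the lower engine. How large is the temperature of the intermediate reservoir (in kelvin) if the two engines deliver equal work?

T_m ≈ 812 K

For reversible stages Q_m = Q_H·(T_m/T_H). Setting W₁ = Q_H(1 − T_m/T_H) equal to W₂ = Q_m(1 − T_C/T_m) = Q_H·(T_m − T_C)/T_H gives T_H − T_m = T_m − T_C, so T_m = (T_H + T_C)/2 = (1313.00 + 311.00)/2 = 812 K.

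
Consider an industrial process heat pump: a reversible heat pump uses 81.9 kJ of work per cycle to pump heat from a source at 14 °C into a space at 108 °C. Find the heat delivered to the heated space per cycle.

T_H = 108 °C → 108 + 273.15 = 381.15 K.
T_C = 14 °C → 14 + 273.15 = 287.15 K.
Reversible heating COP: COP_HP = T_H/(T_H − T_C) = 381.15/94.00 = 4.0548.
Q_H = COP_HP · W = 4.0548 × 81.9 = 332 kJ.

Q_H ≈ 332 kJ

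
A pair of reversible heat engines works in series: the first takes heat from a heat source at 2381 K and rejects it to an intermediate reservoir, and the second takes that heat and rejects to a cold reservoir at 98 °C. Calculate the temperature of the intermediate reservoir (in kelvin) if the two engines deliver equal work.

T_C = 98 °C → 98 + 273.15 = 371.15 K.
For reversible stages Q_m = Q_H·(T_m/T_H). Setting W₁ = Q_H(1 − T_m/T_H) equal to W₂ = Q_m(1 − T_C/T_m) = Q_H·(T_m − T_C)/T_H gives T_H − T_m = T_m − T_C, so T_m = (T_H + T_C)/2 = (2381.00 + 371.15)/2 = 1376 K.

T_m ≈ 1376 K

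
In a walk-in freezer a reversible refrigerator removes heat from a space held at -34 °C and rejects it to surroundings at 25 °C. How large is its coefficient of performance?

T_H = 25 °C → 25 + 273.15 = 298.15 K.
T_C = -34 °C → -34 + 273.15 = 239.15 K.
Carnot COP: COP_R = T_C/(T_H − T_C) = 239.15/(298.15 − 239.15) = 4.053.

COP_R ≈ 4.053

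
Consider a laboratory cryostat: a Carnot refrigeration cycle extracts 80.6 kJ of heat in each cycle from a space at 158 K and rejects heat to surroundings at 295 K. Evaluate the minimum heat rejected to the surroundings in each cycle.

Q_H ≈ 150 kJ

For a reversible cycle Q_H/Q_C = T_H/T_C, so Q_H = Q_C·T_H/T_C = 80.6 × 295.00/158.00 = 150 kJ.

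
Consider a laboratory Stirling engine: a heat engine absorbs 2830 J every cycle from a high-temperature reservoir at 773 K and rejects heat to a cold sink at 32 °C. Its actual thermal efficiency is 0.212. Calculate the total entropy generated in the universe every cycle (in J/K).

T_C = 32 °C → 32 + 273.15 = 305.15 K.
W = η·Q_H = 0.212 × 2830 = 600.0 J, so Q_C = Q_H − W = 2230 J.
Entropy balance on the reservoirs: −Q_H/T_H = -3.661 J/K, +Q_C/T_C = 7.308 J/K.
ΔS_univ = −Q_H/T_H + Q_C/T_C = 3.65 J/K (> 0, since η = 0.212 < η_Carnot = 0.605).

ΔS_univ ≈ 3.65 J/K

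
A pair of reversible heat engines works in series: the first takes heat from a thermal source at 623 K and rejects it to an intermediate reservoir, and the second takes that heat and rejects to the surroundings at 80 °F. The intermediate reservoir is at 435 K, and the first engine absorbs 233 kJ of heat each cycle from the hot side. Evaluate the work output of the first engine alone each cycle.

W₁ ≈ 70.3 kJ

T_C = 80 °F → (80 − 32) × 5/9 = 26.67 °C = 299.82 K.
First-stage efficiency η₁ = 1 − T_m/T_H = 1 − 435.00/623.00 = 0.3018.
W₁ = η₁·Q_H = 0.3018 × 233 = 70.3 kJ.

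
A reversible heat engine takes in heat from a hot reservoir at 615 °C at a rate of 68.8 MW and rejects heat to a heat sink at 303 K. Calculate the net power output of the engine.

Ẇ ≈ 45.3 MW

T_H = 615 °C → 615 + 273.15 = 888.15 K.
η_rev = 1 − T_C/T_H = 1 − 303.00/888.15 = 0.6588.
W = η·Q_H = 0.6588 × 68.8 = 45.3 MW.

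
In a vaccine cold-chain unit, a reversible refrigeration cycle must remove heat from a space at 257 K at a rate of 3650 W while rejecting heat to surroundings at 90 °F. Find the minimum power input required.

Ẇ_in ≈ 687.0 W

T_H = 90 °F → (90 − 32) × 5/9 = 32.22 °C = 305.37 K.
The reversible coefficient of performance is COP_R = T_C/(T_H − T_C) = 257.00/48.37 = 5.3130.
W = Q_C/COP_R = 3650/5.3130 = 687.0 W.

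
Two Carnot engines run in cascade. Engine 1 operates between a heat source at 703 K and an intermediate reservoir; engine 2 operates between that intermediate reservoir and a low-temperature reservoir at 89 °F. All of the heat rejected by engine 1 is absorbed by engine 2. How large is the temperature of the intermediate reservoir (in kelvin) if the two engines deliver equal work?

T_C = 89 °F → (89 − 32) × 5/9 = 31.67 °C = 304.82 K.
For reversible stages Q_m = Q_H·(T_m/T_H). Setting W₁ = Q_H(1 − T_m/T_H) equal to W₂ = Q_m(1 − T_C/T_m) = Q_H·(T_m − T_C)/T_H gives T_H − T_m = T_m − T_C, so T_m = (T_H + T_C)/2 = (703.00 + 304.82)/2 = 504 K.

T_m ≈ 504 K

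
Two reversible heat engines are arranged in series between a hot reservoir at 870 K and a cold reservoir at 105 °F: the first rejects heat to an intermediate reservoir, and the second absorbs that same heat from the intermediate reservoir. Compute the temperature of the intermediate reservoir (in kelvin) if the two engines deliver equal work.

T_m ≈ 592 K

T_C = 105 °F → (105 − 32) × 5/9 = 40.56 °C = 313.71 K.
For reversible stages Q_m = Q_H·(T_m/T_H). Setting W₁ = Q_H(1 − T_m/T_H) equal to W₂ = Q_m(1 − T_C/T_m) = Q_H·(T_m − T_C)/T_H gives T_H − T_m = T_m − T_C, so T_m = (T_H + T_C)/2 = (870.00 + 313.71)/2 = 592 K.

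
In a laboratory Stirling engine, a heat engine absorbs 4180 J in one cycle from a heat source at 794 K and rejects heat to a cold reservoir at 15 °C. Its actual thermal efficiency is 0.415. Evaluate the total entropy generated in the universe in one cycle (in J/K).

T_C = 15 °C → 15 + 273.15 = 288.15 K.
W = η·Q_H = 0.415 × 4180 = 1735 J, so Q_C = Q_H − W = 2445 J.
Entropy balance on the reservoirs: −Q_H/T_H = -5.264 J/K, +Q_C/T_C = 8.486 J/K.
ΔS_univ = −Q_H/T_H + Q_C/T_C = 3.222 J/K (> 0, since η = 0.415 < η_Carnot = 0.637).

ΔS_univ ≈ 3.222 J/K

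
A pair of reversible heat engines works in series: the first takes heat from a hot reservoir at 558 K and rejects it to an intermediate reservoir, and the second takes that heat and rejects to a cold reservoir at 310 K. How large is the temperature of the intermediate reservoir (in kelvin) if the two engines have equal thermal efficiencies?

Equal efficiencies require 1 − T_m/T_H = 1 − T_C/T_m, i.e. T_m/T_H = T_C/T_m, so T_m = √(T_H·T_C) = √(558.00 × 310.00) = 416 K.

T_m ≈ 416 K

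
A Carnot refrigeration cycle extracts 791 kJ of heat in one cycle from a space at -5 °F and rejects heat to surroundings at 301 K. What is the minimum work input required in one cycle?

T_C = -5 °F → (-5 − 32) × 5/9 = -20.56 °C = 252.59 K.
For a reversible refrigerator, COP_R = T_C/(T_H − T_C) = 252.59/48.41 = 5.2183.
W = Q_C/COP_R = 791/5.2183 = 152 kJ.

W_in ≈ 152 kJ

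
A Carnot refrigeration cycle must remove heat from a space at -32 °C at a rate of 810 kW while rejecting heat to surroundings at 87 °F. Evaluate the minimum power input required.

T_H = 87 °F → (87 − 32) × 5/9 = 30.56 °C = 303.71 K.
T_C = -32 °C → -32 + 273.15 = 241.15 K.
The reversible coefficient of performance is COP_R = T_C/(T_H − T_C) = 241.15/62.56 = 3.8550.
W = Q_C/COP_R = 810/3.8550 = 210 kW.

Ẇ_in ≈ 210 kW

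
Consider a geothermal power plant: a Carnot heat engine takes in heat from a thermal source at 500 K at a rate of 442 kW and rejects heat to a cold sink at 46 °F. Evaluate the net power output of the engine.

Ẇ ≈ 193.7 kW

T_C = 46 °F → (46 − 32) × 5/9 = 7.78 °C = 280.93 K.
Since the cycle is reversible, η = 1 − T_C/T_H = 1 − 280.93/500.00 = 0.4381.
W = η·Q_H = 0.4381 × 442 = 193.7 kW.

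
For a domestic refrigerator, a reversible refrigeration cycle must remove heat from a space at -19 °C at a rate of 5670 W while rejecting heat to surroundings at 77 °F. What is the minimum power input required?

Ẇ_in ≈ 981.6 W

T_H = 77 °F → (77 − 32) × 5/9 = 25.00 °C = 298.15 K.
T_C = -19 °C → -19 + 273.15 = 254.15 K.
Carnot COP: COP_R = T_C/(T_H − T_C) = 254.15/44.00 = 5.7761.
W = Q_C/COP_R = 5670/5.7761 = 981.6 W.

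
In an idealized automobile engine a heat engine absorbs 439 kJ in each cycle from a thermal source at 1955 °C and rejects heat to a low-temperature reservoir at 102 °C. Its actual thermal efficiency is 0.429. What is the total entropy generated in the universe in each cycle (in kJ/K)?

ΔS_univ ≈ 0.4712 kJ/K

T_H = 1955 °C → 1955 + 273.15 = 2228.15 K.
T_C = 102 °C → 102 + 273.15 = 375.15 K.
W = η·Q_H = 0.429 × 439 = 188.3 kJ, so Q_C = Q_H − W = 250.7 kJ.
Reservoir entropy changes: ΔS_H = −Q_H/T_H = −439/2228.15 = -0.1970 kJ/K and ΔS_C = +Q_C/T_C = 250.7/375.15 = 0.6682 kJ/K.
ΔS_univ = −Q_H/T_H + Q_C/T_C = 0.4712 kJ/K (> 0, since η = 0.429 < η_Carnot = 0.832).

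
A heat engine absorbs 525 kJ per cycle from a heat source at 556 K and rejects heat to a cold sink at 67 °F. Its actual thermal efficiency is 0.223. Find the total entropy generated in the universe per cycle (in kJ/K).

ΔS_univ ≈ 0.450 kJ/K

T_C = 67 °F → (67 − 32) × 5/9 = 19.44 °C = 292.59 K.
W = η·Q_H = 0.223 × 525 = 117.1 kJ, so Q_C = Q_H − W = 407.9 kJ.
The hot reservoir loses entropy Q_H/T_H = 525/556.00 = 0.9442 kJ/K; the cold reservoir gains Q_C/T_C = 407.9/292.59 = 1.394 kJ/K.
ΔS_univ = −Q_H/T_H + Q_C/T_C = 0.450 kJ/K (> 0, since η = 0.223 < η_Carnot = 0.474).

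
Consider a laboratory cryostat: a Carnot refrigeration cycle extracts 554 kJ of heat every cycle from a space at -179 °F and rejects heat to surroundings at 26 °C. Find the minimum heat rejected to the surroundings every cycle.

Q_H ≈ 1063 kJ

T_H = 26 °C → 26 + 273.15 = 299.15 K.
T_C = -179 °F → (-179 − 32) × 5/9 = -117.22 °C = 155.93 K.
For a reversible cycle Q_H/Q_C = T_H/T_C, so Q_H = Q_C·T_H/T_C = 554 × 299.15/155.93 = 1063 kJ.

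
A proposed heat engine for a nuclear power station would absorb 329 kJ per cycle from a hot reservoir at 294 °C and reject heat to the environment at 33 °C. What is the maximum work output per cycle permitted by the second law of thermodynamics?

W_max ≈ 151 kJ

T_H = 294 °C → 294 + 273.15 = 567.15 K.
T_C = 33 °C → 33 + 273.15 = 306.15 K.
No engine can exceed the Carnot limit: η_max = 1 − T_C/T_H = 1 − 306.15/567.15 = 0.4602.
W_max = η_max · Q_H = 0.4602 × 329 = 151 kJ.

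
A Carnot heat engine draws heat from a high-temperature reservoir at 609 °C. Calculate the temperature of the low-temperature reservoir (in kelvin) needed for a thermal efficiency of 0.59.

T_C ≈ 362 K

T_H = 609 °C → 609 + 273.15 = 882.15 K.
From η = 1 − T_C/T_H, T_C = T_H·(1 − η) = 882.15 × (1 − 0.59) = 362 K.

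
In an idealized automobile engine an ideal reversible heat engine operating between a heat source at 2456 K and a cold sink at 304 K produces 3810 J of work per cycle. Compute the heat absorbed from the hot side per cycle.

The Carnot efficiency is η = 1 − T_C/T_H = 1 − 304.00/2456.00 = 0.8762.
Q_H = W/η = 3810/0.8762 = 4350 J.

Q_H ≈ 4350 J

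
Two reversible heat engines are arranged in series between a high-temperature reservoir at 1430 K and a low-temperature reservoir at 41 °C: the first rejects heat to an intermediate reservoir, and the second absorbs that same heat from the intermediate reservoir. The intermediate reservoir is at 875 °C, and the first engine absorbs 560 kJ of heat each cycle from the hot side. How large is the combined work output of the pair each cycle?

T_C = 41 °C → 41 + 273.15 = 314.15 K.
Two reversible stages in series are equivalent to a single Carnot engine between T_H and T_C, so η_total = 1 − T_C/T_H = 1 − 314.15/1430.00 = 0.7803.
W_total = η_total · Q_H = 0.7803 × 560 = 437 kJ.

W_total ≈ 437 kJ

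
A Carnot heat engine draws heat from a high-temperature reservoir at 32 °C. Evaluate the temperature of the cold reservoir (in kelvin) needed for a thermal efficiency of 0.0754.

T_C ≈ 282 K

T_H = 32 °C → 32 + 273.15 = 305.15 K.
From η = 1 − T_C/T_H, T_C = T_H·(1 − η) = 305.15 × (1 − 0.0754) = 282 K.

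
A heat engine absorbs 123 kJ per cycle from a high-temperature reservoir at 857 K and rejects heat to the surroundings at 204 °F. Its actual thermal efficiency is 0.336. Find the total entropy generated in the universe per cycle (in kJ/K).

T_C = 204 °F → (204 − 32) × 5/9 = 95.56 °C = 368.71 K.
W = η·Q_H = 0.336 × 123 = 41.33 kJ, so Q_C = Q_H − W = 81.67 kJ.
Reservoir entropy changes: ΔS_H = −Q_H/T_H = −123/857.00 = -0.1435 kJ/K and ΔS_C = +Q_C/T_C = 81.67/368.71 = 0.2215 kJ/K.
ΔS_univ = −Q_H/T_H + Q_C/T_C = 0.0780 kJ/K (> 0, since η = 0.336 < η_Carnot = 0.570).

ΔS_univ ≈ 0.0780 kJ/K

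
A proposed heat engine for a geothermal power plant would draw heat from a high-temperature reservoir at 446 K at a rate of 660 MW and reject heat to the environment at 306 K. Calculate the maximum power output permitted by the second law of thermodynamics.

Ẇ_max ≈ 207 MW

By the Carnot theorem, η_max = 1 − T_C/T_H = 1 − 306.00/446.00 = 0.3139.
W_max = η_max · Q_H = 0.3139 × 660 = 207 MW.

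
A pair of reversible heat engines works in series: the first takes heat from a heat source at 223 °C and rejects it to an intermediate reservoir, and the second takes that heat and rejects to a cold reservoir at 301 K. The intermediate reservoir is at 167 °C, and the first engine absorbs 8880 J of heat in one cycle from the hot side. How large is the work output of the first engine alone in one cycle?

T_H = 223 °C → 223 + 273.15 = 496.15 K.
T_m = 167 °C → 167 + 273.15 = 440.15 K.
First-stage efficiency η₁ = 1 − T_m/T_H = 1 − 440.15/496.15 = 0.1129.
W₁ = η₁·Q_H = 0.1129 × 8880 = 1000 J.

W₁ ≈ 1000 J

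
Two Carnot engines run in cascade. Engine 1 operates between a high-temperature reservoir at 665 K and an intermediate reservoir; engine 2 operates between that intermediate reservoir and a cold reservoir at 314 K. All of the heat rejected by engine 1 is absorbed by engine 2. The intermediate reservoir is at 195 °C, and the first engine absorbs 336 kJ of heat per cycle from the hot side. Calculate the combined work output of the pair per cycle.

W_total ≈ 177 kJ

Two reversible stages in series are equivalent to a single Carnot engine between T_H and T_C, so η_total = 1 − T_C/T_H = 1 − 314.00/665.00 = 0.5278.
W_total = η_total · Q_H = 0.5278 × 336 = 177 kJ.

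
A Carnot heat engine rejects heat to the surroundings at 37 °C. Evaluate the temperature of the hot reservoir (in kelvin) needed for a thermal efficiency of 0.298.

T_H ≈ 442 K

T_C = 37 °C → 37 + 273.15 = 310.15 K.
From η = 1 − T_C/T_H, solving for T_H gives T_H = T_C/(1 − η) = 310.15/(1 − 0.298) = 442 K.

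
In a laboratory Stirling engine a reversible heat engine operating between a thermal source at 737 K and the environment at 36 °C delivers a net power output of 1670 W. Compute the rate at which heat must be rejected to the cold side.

T_C = 36 °C → 36 + 273.15 = 309.15 K.
Since the cycle is reversible, η = 1 − T_C/T_H = 1 − 309.15/737.00 = 0.5805.
Since Q_C/Q_H = T_C/T_H and Q_H = W/η, Q_C = W·T_C/(T_H − T_C) = 1670 × 309.15/427.85 = 1210 W.

Q̇_C ≈ 1210 W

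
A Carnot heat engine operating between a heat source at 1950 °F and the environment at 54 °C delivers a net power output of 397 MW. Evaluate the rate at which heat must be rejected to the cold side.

Q̇_C ≈ 128 MW

T_H = 1950 °F → (1950 − 32) × 5/9 = 1065.56 °C = 1338.71 K.
T_C = 54 °C → 54 + 273.15 = 327.15 K.
For a reversible engine, η = 1 − T_C/T_H = 1 − 327.15/1338.71 = 0.7556.
Since Q_C/Q_H = T_C/T_H and Q_H = W/η, Q_C = W·T_C/(T_H − T_C) = 397 × 327.15/1011.56 = 128 MW.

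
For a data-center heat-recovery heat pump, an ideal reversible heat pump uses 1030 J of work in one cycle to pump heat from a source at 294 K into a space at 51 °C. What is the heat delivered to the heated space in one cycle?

Q_H ≈ 11100 J

T_H = 51 °C → 51 + 273.15 = 324.15 K.
Reversible heating COP: COP_HP = T_H/(T_H − T_C) = 324.15/30.15 = 10.7512.
Q_H = COP_HP · W = 10.7512 × 1030 = 11100 J.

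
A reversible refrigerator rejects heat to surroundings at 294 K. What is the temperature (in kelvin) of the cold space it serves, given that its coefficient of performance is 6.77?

T_C ≈ 256 K

COP_R = T_C/(T_H − T_C) ⇒ T_C = T_H·COP_R/(1 + COP_R) = 294.00 × 6.77/(1 + 6.77) = 256 K.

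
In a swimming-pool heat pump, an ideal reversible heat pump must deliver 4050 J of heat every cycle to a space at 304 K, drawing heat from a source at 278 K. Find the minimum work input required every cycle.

W_in ≈ 346.4 J

COP_HP = T_H/(T_H − T_C) = 304.00/26.00 = 11.6923.
W = Q_H/COP_HP = 4050/11.6923 = 346.4 J.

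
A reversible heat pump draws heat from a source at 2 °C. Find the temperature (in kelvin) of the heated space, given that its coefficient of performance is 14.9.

T_C = 2 °C → 2 + 273.15 = 275.15 K.
COP_HP = T_H/(T_H − T_C) ⇒ T_H = T_C·COP_HP/(COP_HP − 1) = 275.15 × 14.9/(14.9 − 1) = 294.9 K.

T_H ≈ 294.9 K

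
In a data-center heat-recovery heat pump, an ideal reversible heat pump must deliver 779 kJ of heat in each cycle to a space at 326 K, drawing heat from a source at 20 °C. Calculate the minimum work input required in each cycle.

T_C = 20 °C → 20 + 273.15 = 293.15 K.
For a reversible heat pump, COP_HP = T_H/(T_H − T_C) = 326.00/32.85 = 9.9239.
W = Q_H/COP_HP = 779/9.9239 = 78.5 kJ.

W_in ≈ 78.5 kJ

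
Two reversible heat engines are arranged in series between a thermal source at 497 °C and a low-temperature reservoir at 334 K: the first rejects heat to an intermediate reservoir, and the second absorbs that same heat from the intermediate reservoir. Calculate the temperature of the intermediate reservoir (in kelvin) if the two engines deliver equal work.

T_m ≈ 552 K

T_H = 497 °C → 497 + 273.15 = 770.15 K.
For reversible stages Q_m = Q_H·(T_m/T_H). Setting W₁ = Q_H(1 − T_m/T_H) equal to W₂ = Q_m(1 − T_C/T_m) = Q_H·(T_m − T_C)/T_H gives T_H − T_m = T_m − T_C, so T_m = (T_H + T_C)/2 = (770.15 + 334.00)/2 = 552 K.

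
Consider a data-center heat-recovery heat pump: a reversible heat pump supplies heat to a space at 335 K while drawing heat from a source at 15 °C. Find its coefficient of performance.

COP_HP ≈ 7.15

T_C = 15 °C → 15 + 273.15 = 288.15 K.
COP_HP = T_H/(T_H − T_C) = 335.00/(335.00 − 288.15) = 7.15.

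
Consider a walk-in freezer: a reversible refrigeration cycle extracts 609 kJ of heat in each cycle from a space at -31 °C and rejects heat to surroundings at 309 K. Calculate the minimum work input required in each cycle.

T_C = -31 °C → -31 + 273.15 = 242.15 K.
COP_R = T_C/(T_H − T_C) = 242.15/66.85 = 3.6223.
W = Q_C/COP_R = 609/3.6223 = 168.1 kJ.

W_in ≈ 168.1 kJ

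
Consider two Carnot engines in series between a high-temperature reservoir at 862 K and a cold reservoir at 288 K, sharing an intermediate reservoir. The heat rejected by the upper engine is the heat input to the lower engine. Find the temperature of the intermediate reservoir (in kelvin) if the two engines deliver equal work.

T_m ≈ 575 K

For reversible stages Q_m = Q_H·(T_m/T_H). Setting W₁ = Q_H(1 − T_m/T_H) equal to W₂ = Q_m(1 − T_C/T_m) = Q_H·(T_m − T_C)/T_H gives T_H − T_m = T_m − T_C, so T_m = (T_H + T_C)/2 = (862.00 + 288.00)/2 = 575 K.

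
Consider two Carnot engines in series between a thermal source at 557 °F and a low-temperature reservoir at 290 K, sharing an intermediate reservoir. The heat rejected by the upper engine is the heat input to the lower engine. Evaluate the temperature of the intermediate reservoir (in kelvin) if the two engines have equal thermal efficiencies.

T_m ≈ 405 K

T_H = 557 °F → (557 − 32) × 5/9 = 291.67 °C = 564.82 K.
Equal efficiencies require 1 − T_m/T_H = 1 − T_C/T_m, i.e. T_m/T_H = T_C/T_m, so T_m = √(T_H·T_C) = √(564.82 × 290.00) = 405 K.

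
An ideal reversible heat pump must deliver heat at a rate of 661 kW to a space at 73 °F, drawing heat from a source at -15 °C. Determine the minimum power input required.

Ẇ_in ≈ 84.4 kW

T_H = 73 °F → (73 − 32) × 5/9 = 22.78 °C = 295.93 K.
T_C = -15 °C → -15 + 273.15 = 258.15 K.
COP_HP = T_H/(T_H − T_C) = 295.93/37.78 = 7.8334.
W = Q_H/COP_HP = 661/7.8334 = 84.4 kW.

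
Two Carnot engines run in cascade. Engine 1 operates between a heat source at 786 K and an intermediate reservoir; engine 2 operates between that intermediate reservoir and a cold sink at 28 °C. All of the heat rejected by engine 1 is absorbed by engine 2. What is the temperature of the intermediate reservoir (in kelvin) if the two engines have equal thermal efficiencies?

T_m ≈ 487 K

T_C = 28 °C → 28 + 273.15 = 301.15 K.
Equal efficiencies require 1 − T_m/T_H = 1 − T_C/T_m, i.e. T_m/T_H = T_C/T_m, so T_m = √(T_H·T_C) = √(786.00 × 301.15) = 487 K.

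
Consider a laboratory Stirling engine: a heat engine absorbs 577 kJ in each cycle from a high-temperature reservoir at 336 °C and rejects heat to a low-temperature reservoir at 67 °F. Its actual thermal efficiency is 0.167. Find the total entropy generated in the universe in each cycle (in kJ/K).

T_H = 336 °C → 336 + 273.15 = 609.15 K.
T_C = 67 °F → (67 − 32) × 5/9 = 19.44 °C = 292.59 K.
W = η·Q_H = 0.167 × 577 = 96.36 kJ, so Q_C = Q_H − W = 480.6 kJ.
Reservoir entropy changes: ΔS_H = −Q_H/T_H = −577/609.15 = -0.9472 kJ/K and ΔS_C = +Q_C/T_C = 480.6/292.59 = 1.643 kJ/K.
ΔS_univ = −Q_H/T_H + Q_C/T_C = 0.695 kJ/K (> 0, since η = 0.167 < η_Carnot = 0.520).

ΔS_univ ≈ 0.695 kJ/K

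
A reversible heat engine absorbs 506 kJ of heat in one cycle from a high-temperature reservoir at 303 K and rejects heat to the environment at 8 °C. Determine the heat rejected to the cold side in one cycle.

T_C = 8 °C → 8 + 273.15 = 281.15 K.
Since the cycle is reversible, η = 1 − T_C/T_H = 1 − 281.15/303.00 = 0.0721.
For a reversible cycle Q_C/Q_H = T_C/T_H, so Q_C = 506 × 281.15/303.00 = 470 kJ.

Q_C ≈ 470 kJ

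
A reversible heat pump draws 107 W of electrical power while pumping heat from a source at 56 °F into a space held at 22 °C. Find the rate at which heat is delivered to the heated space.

T_H = 22 °C → 22 + 273.15 = 295.15 K.
T_C = 56 °F → (56 − 32) × 5/9 = 13.33 °C = 286.48 K.
For a reversible heat pump, COP_HP = T_H/(T_H − T_C) = 295.15/8.67 = 34.0558.
Q_H = COP_HP · W = 34.0558 × 107 = 3644 W.

Q̇_H ≈ 3644 W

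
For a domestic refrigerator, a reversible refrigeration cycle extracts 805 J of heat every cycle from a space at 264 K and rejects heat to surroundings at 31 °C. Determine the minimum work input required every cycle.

T_H = 31 °C → 31 + 273.15 = 304.15 K.
COP_R = T_C/(T_H − T_C) = 264.00/40.15 = 6.5753.
W = Q_C/COP_R = 805/6.5753 = 122 J.

W_in ≈ 122 J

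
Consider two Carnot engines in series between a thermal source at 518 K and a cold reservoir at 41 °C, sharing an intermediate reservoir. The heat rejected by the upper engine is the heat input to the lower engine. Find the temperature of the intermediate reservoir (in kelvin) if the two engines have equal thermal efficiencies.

T_m ≈ 403 K

T_C = 41 °C → 41 + 273.15 = 314.15 K.
Equal efficiencies require 1 − T_m/T_H = 1 − T_C/T_m, i.e. T_m/T_H = T_C/T_m, so T_m = √(T_H·T_C) = √(518.00 × 314.15) = 403 K.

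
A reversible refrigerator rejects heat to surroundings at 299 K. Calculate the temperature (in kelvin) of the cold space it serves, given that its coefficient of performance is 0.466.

COP_R = T_C/(T_H − T_C) ⇒ T_C = T_H·COP_R/(1 + COP_R) = 299.00 × 0.466/(1 + 0.466) = 95.0 K.

T_C ≈ 95.0 K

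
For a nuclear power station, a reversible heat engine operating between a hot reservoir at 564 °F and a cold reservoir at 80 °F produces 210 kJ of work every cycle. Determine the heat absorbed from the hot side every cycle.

Q_H ≈ 444 kJ

T_H = 564 °F → (564 − 32) × 5/9 = 295.56 °C = 568.71 K.
T_C = 80 °F → (80 − 32) × 5/9 = 26.67 °C = 299.82 K.
For a reversible engine, η = 1 − T_C/T_H = 1 − 299.82/568.71 = 0.4728.
Q_H = W/η = 210/0.4728 = 444 kJ.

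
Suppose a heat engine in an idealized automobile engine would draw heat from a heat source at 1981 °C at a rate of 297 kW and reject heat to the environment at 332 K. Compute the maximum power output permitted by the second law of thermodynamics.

T_H = 1981 °C → 1981 + 273.15 = 2254.15 K.
No engine can exceed the Carnot limit: η_max = 1 − T_C/T_H = 1 − 332.00/2254.15 = 0.8527.
W_max = η_max · Q_H = 0.8527 × 297 = 253 kW.

Ẇ_max ≈ 253 kW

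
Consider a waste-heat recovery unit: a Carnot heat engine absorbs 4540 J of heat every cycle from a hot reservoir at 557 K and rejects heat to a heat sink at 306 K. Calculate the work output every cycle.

W ≈ 2050 J

The Carnot efficiency is η = 1 − T_C/T_H = 1 − 306.00/557.00 = 0.4506.
W = η·Q_H = 0.4506 × 4540 = 2050 J.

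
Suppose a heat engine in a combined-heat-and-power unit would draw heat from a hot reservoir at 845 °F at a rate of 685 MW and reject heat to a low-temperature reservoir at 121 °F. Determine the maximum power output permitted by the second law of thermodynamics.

Ẇ_max ≈ 380.1 MW

T_H = 845 °F → (845 − 32) × 5/9 = 451.67 °C = 724.82 K.
T_C = 121 °F → (121 − 32) × 5/9 = 49.44 °C = 322.59 K.
The second-law ceiling is the Carnot efficiency, η_max = 1 − T_C/T_H = 1 − 322.59/724.82 = 0.5549.
W_max = η_max · Q_H = 0.5549 × 685 = 380.1 MW.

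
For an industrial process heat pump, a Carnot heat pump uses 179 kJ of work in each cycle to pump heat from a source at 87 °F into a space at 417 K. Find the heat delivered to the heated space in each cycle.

Q_H ≈ 659 kJ

T_C = 87 °F → (87 − 32) × 5/9 = 30.56 °C = 303.71 K.
COP_HP = T_H/(T_H − T_C) = 417.00/113.29 = 3.6807.
Q_H = COP_HP · W = 3.6807 × 179 = 659 kJ.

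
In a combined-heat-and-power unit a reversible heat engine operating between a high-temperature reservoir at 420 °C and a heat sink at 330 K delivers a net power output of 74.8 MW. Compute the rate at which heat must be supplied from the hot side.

T_H = 420 °C → 420 + 273.15 = 693.15 K.
η_rev = 1 − T_C/T_H = 1 − 330.00/693.15 = 0.5239.
Q_H = W/η = 74.8/0.5239 = 142.8 MW.

Q̇_H ≈ 142.8 MW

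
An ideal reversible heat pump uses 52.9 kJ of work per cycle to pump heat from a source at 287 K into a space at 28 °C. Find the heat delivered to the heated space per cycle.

Q_H ≈ 1130 kJ

T_H = 28 °C → 28 + 273.15 = 301.15 K.
Reversible heating COP: COP_HP = T_H/(T_H − T_C) = 301.15/14.15 = 21.2827.
Q_H = COP_HP · W = 21.2827 × 52.9 = 1130 kJ.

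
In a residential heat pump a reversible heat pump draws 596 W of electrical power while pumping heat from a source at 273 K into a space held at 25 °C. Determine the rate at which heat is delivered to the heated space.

T_H = 25 °C → 25 + 273.15 = 298.15 K.
COP_HP = T_H/(T_H − T_C) = 298.15/25.15 = 11.8549.
Q_H = COP_HP · W = 11.8549 × 596 = 7070 W.

Q̇_H ≈ 7070 W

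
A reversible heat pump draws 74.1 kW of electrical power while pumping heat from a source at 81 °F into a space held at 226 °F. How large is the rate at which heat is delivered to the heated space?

T_H = 226 °F → (226 − 32) × 5/9 = 107.78 °C = 380.93 K.
T_C = 81 °F → (81 − 32) × 5/9 = 27.22 °C = 300.37 K.
Reversible heating COP: COP_HP = T_H/(T_H − T_C) = 380.93/80.56 = 4.7288.
Q_H = COP_HP · W = 4.7288 × 74.1 = 350 kW.

Q̇_H ≈ 350 kW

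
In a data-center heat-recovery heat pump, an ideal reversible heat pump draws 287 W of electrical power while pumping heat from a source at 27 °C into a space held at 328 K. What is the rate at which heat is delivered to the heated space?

T_C = 27 °C → 27 + 273.15 = 300.15 K.
Reversible heating COP: COP_HP = T_H/(T_H − T_C) = 328.00/27.85 = 11.7774.
Q_H = COP_HP · W = 11.7774 × 287 = 3380 W.

Q̇_H ≈ 3380 W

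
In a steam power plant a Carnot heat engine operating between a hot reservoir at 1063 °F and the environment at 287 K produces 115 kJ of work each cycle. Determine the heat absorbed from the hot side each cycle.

Q_H ≈ 174 kJ

T_H = 1063 °F → (1063 − 32) × 5/9 = 572.78 °C = 845.93 K.
Carnot efficiency: η = 1 − T_C/T_H = 1 − 287.00/845.93 = 0.6607.
Q_H = W/η = 115/0.6607 = 174 kJ.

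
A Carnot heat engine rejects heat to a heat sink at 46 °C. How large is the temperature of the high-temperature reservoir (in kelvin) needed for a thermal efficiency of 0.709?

T_H ≈ 1100 K

T_C = 46 °C → 46 + 273.15 = 319.15 K.
From η = 1 − T_C/T_H, solving for T_H gives T_H = T_C/(1 − η) = 319.15/(1 − 0.709) = 1100 K.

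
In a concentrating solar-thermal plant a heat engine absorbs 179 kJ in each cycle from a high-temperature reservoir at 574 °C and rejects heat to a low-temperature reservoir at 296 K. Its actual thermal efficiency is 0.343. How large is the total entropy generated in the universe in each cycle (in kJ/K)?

ΔS_univ ≈ 0.186 kJ/K

T_H = 574 °C → 574 + 273.15 = 847.15 K.
W = η·Q_H = 0.343 × 179 = 61.40 kJ, so Q_C = Q_H − W = 117.6 kJ.
Entropy balance on the reservoirs: −Q_H/T_H = -0.2113 kJ/K, +Q_C/T_C = 0.3973 kJ/K.
ΔS_univ = −Q_H/T_H + Q_C/T_C = 0.186 kJ/K (> 0, since η = 0.343 < η_Carnot = 0.651).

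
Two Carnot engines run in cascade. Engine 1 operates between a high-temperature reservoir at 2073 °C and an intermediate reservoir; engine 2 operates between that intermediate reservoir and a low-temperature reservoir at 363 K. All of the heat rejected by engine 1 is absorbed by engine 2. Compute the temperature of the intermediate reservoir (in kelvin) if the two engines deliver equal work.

T_m ≈ 1355 K

T_H = 2073 °C → 2073 + 273.15 = 2346.15 K.
For reversible stages Q_m = Q_H·(T_m/T_H). Setting W₁ = Q_H(1 − T_m/T_H) equal to W₂ = Q_m(1 − T_C/T_m) = Q_H·(T_m − T_C)/T_H gives T_H − T_m = T_m − T_C, so T_m = (T_H + T_C)/2 = (2346.15 + 363.00)/2 = 1355 K.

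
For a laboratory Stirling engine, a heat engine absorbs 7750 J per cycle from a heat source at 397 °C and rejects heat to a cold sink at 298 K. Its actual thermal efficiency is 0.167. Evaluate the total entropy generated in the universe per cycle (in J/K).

ΔS_univ ≈ 10.10 J/K

T_H = 397 °C → 397 + 273.15 = 670.15 K.
W = η·Q_H = 0.167 × 7750 = 1294 J, so Q_C = Q_H − W = 6456 J.
Entropy balance on the reservoirs: −Q_H/T_H = -11.56 J/K, +Q_C/T_C = 21.66 J/K.
ΔS_univ = −Q_H/T_H + Q_C/T_C = 10.10 J/K (> 0, since η = 0.167 < η_Carnot = 0.555).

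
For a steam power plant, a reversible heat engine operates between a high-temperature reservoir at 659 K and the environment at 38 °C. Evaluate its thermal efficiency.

η ≈ 0.5278

T_C = 38 °C → 38 + 273.15 = 311.15 K.
Since the cycle is reversible, η = 1 − T_C/T_H = 1 − 311.15/659.00 = 0.5278.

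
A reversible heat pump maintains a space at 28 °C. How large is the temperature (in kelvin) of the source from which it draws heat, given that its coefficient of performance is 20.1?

T_C ≈ 286 K

T_H = 28 °C → 28 + 273.15 = 301.15 K.
COP_HP = T_H/(T_H − T_C) ⇒ T_C = T_H·(COP_HP − 1)/COP_HP = 301.15 × (20.1 − 1)/20.1 = 286 K.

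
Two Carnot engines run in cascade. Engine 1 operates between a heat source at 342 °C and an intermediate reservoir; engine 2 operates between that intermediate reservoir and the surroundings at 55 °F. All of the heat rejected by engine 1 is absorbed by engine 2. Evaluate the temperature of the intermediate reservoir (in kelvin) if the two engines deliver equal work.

T_H = 342 °C → 342 + 273.15 = 615.15 K.
T_C = 55 °F → (55 − 32) × 5/9 = 12.78 °C = 285.93 K.
For reversible stages Q_m = Q_H·(T_m/T_H). Setting W₁ = Q_H(1 − T_m/T_H) equal to W₂ = Q_m(1 − T_C/T_m) = Q_H·(T_m − T_C)/T_H gives T_H − T_m = T_m − T_C, so T_m = (T_H + T_C)/2 = (615.15 + 285.93)/2 = 451 K.

T_m ≈ 451 K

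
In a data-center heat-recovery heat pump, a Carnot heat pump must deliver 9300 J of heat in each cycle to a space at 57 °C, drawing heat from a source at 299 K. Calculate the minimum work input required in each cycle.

W_in ≈ 877 J

T_H = 57 °C → 57 + 273.15 = 330.15 K.
The Carnot heat-pump COP is COP_HP = T_H/(T_H − T_C) = 330.15/31.15 = 10.5987.
W = Q_H/COP_HP = 9300/10.5987 = 877 J.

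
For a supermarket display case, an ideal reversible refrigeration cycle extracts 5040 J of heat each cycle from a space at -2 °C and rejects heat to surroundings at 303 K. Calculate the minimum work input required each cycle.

W_in ≈ 592 J

T_C = -2 °C → -2 + 273.15 = 271.15 K.
Carnot COP: COP_R = T_C/(T_H − T_C) = 271.15/31.85 = 8.5133.
W = Q_C/COP_R = 5040/8.5133 = 592 J.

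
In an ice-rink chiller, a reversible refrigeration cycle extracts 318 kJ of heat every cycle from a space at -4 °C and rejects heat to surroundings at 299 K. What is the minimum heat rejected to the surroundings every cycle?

T_C = -4 °C → -4 + 273.15 = 269.15 K.
For a reversible cycle Q_H/Q_C = T_H/T_C, so Q_H = Q_C·T_H/T_C = 318 × 299.00/269.15 = 353 kJ.

Q_H ≈ 353 kJ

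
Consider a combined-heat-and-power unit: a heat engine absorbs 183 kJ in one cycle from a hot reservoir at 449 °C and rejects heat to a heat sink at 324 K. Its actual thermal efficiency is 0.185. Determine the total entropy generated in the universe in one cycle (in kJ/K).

T_H = 449 °C → 449 + 273.15 = 722.15 K.
W = η·Q_H = 0.185 × 183 = 33.85 kJ, so Q_C = Q_H − W = 149.1 kJ.
Reservoir entropy changes: ΔS_H = −Q_H/T_H = −183/722.15 = -0.2534 kJ/K and ΔS_C = +Q_C/T_C = 149.1/324.00 = 0.4603 kJ/K.
ΔS_univ = −Q_H/T_H + Q_C/T_C = 0.207 kJ/K (> 0, since η = 0.185 < η_Carnot = 0.551).

ΔS_univ ≈ 0.207 kJ/K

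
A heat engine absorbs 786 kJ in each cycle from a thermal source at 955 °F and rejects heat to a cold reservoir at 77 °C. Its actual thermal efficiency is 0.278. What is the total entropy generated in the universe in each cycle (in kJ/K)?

T_H = 955 °F → (955 − 32) × 5/9 = 512.78 °C = 785.93 K.
T_C = 77 °C → 77 + 273.15 = 350.15 K.
W = η·Q_H = 0.278 × 786 = 218.5 kJ, so Q_C = Q_H − W = 567.5 kJ.
The hot reservoir loses entropy Q_H/T_H = 786/785.93 = 1.000 kJ/K; the cold reservoir gains Q_C/T_C = 567.5/350.15 = 1.621 kJ/K.
ΔS_univ = −Q_H/T_H + Q_C/T_C = 0.6206 kJ/K (> 0, since η = 0.278 < η_Carnot = 0.554).

ΔS_univ ≈ 0.6206 kJ/K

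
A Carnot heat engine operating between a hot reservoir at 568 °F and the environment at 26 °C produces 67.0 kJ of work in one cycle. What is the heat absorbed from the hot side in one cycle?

T_H = 568 °F → (568 − 32) × 5/9 = 297.78 °C = 570.93 K.
T_C = 26 °C → 26 + 273.15 = 299.15 K.
The Carnot efficiency is η = 1 − T_C/T_H = 1 − 299.15/570.93 = 0.4760.
Q_H = W/η = 67.0/0.4760 = 141 kJ.

Q_H ≈ 141 kJ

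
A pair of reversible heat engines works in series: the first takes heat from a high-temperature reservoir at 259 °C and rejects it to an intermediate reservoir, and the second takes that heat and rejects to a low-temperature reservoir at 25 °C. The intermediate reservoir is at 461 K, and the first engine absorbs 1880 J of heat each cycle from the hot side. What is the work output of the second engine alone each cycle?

W₂ ≈ 575 J

T_H = 259 °C → 259 + 273.15 = 532.15 K.
T_C = 25 °C → 25 + 273.15 = 298.15 K.
Heat entering the second stage: Q_m = Q_H·(T_m/T_H) = 1880 × 461.00/532.15 = 1630 J.
Second-stage efficiency η₂ = 1 − T_C/T_m = 1 − 298.15/461.00 = 0.3533, so W₂ = η₂·Q_m = 575 J.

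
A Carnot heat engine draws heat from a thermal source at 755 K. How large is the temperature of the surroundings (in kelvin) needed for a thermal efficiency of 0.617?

T_C ≈ 289 K

From η = 1 − T_C/T_H, T_C = T_H·(1 − η) = 755.00 × (1 − 0.617) = 289 K.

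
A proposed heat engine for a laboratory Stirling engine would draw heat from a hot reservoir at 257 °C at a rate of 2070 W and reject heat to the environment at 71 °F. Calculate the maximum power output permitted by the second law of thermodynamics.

T_H = 257 °C → 257 + 273.15 = 530.15 K.
T_C = 71 °F → (71 − 32) × 5/9 = 21.67 °C = 294.82 K.
The second-law ceiling is the Carnot efficiency, η_max = 1 − T_C/T_H = 1 − 294.82/530.15 = 0.4439.
W_max = η_max · Q_H = 0.4439 × 2070 = 918.9 W.

Ẇ_max ≈ 918.9 W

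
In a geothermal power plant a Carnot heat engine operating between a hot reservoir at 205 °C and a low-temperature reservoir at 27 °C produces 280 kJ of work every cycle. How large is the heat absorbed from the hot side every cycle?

Q_H ≈ 752.1 kJ

T_H = 205 °C → 205 + 273.15 = 478.15 K.
T_C = 27 °C → 27 + 273.15 = 300.15 K.
η_rev = 1 − T_C/T_H = 1 − 300.15/478.15 = 0.3723.
Q_H = W/η = 280/0.3723 = 752.1 kJ.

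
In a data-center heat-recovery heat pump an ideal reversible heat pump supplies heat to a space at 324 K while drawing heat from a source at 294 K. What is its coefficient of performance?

COP_HP = T_H/(T_H − T_C) = 324.00/(324.00 − 294.00) = 10.8.

COP_HP ≈ 10.8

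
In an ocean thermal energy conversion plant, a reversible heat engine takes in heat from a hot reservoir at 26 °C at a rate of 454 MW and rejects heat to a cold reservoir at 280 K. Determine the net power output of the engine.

T_H = 26 °C → 26 + 273.15 = 299.15 K.
Since the cycle is reversible, η = 1 − T_C/T_H = 1 − 280.00/299.15 = 0.0640.
W = η·Q_H = 0.0640 × 454 = 29.06 MW.

Ẇ ≈ 29.06 MW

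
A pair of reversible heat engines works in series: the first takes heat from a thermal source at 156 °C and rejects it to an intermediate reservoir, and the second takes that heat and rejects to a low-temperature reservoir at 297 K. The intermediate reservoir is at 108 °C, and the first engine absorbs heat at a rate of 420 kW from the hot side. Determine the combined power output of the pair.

Ẇ_total ≈ 129 kW

T_H = 156 °C → 156 + 273.15 = 429.15 K.
Two reversible stages in series are equivalent to a single Carnot engine between T_H and T_C, so η_total = 1 − T_C/T_H = 1 − 297.00/429.15 = 0.3079.
W_total = η_total · Q_H = 0.3079 × 420 = 129 kW.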